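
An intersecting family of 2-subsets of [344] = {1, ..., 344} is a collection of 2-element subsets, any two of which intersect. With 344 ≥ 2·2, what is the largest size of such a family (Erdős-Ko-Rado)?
max |F| = C(343, 1) = 343

The Erdős-Ko-Rado theorem states: for n ≥ 2k, an intersecting family of k-subsets of an n-element set has size at most C(n − 1, k − 1), with equality for 'star' families {A ⊆ [n] : |A| = k, i ∈ A} (fix an element i). For n = 344, k = 2: C(343, 1) = 343.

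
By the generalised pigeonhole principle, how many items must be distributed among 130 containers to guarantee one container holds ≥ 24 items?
n = (24 − 1)·130 + 1 = 2991

By the generalised pigeonhole principle, to guarantee some box contains ≥ r objects we need more than (r − 1) · k objects total. Threshold: n = (r − 1) · k + 1. With r = 24 and k = 130: n = 23 · 130 + 1 = 2990 + 1 = 2991. For n = 2990 = 23 · 130, we can put exactly 23 objects in every box, avoiding 24 in any single one — so 2991 is tight.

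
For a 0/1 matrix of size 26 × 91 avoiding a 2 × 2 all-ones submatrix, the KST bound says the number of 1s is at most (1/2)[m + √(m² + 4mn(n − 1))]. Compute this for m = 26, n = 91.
z(26, 91; 2, 2) ≤ (1/2)[26 + √(26² + 4·26·91·90)] = (1/2)[26 + √852436] = 474.6373

Kővári–Sós–Turán: let r_1, ..., r_26 be the row sums and z = Σ r_i the total number of 1s. Each pair of columns can share at most one row with both entries 1 (else a 2×2 all-ones block appears), so Σ_i C(r_i, 2) ≤ C(91, 2) = 4095. By convexity Σ_i C(r_i, 2) ≥ 26·C(z/26, 2) = z(z − 26)/(2·26), giving z² − 26z − 26·91·90 ≤ 0 and hence z ≤ (1/2)[26 + √(676 + 4·212940)] = (1/2)[26 + √852436] ≈ (1/2)(26 + 923.2746) = 474.6373.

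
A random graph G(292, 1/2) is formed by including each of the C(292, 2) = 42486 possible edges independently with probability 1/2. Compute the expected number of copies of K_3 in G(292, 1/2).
E[# K_3] = C(292, 3) · (1/2)^C(3, 2) = 4106980 / 2^3 = 1026745/2 = 513372.5

For each 3-subset S of vertices (there are C(292, 3) = 4106980 such S), let X_S = 1 if S induces a K_3 (all C(3, 2) = 3 edges present). Then P(X_S = 1) = (1/2)^3 = 1/8. By linearity of expectation, E[# K_3] = C(292, 3) · (1/2)^3 = 4106980 / 8 = 1026745/2 = 513372.5.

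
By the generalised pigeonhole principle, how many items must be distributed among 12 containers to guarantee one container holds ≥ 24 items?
n = (24 − 1)·12 + 1 = 277

By the generalised pigeonhole principle, to guarantee some box contains ≥ r objects we need more than (r − 1) · k objects total. Threshold: n = (r − 1) · k + 1. With r = 24 and k = 12: n = 23 · 12 + 1 = 276 + 1 = 277. For n = 276 = 23 · 12, we can put exactly 23 objects in every box, avoiding 24 in any single one — so 277 is tight.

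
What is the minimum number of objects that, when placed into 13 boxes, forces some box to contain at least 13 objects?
n = (13 − 1)·13 + 1 = 157

By the generalised pigeonhole principle, to guarantee some box contains ≥ r objects we need more than (r − 1) · k objects total. Threshold: n = (r − 1) · k + 1. With r = 13 and k = 13: n = 12 · 13 + 1 = 156 + 1 = 157. For n = 156 = 12 · 13, we can put exactly 12 objects in every box, avoiding 13 in any single one — so 157 is tight.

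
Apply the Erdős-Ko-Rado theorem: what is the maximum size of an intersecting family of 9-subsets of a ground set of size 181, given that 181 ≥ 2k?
max |F| = C(180, 8) = 23342337775350

The Erdős-Ko-Rado theorem states: for n ≥ 2k, an intersecting family of k-subsets of an n-element set has size at most C(n − 1, k − 1), with equality for 'star' families {A ⊆ [n] : |A| = k, i ∈ A} (fix an element i). For n = 181, k = 9: C(180, 8) = 23342337775350.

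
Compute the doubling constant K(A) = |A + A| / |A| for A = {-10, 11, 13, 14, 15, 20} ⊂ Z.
K = |A + A| / |A| = 19/6

Enumerate A + A = {a + b : a, b ∈ A}. With |A| = 6, there are |A|^2 = 36 ordered sum pairs; collecting distinct values, A + A = {-20, 1, 3, 4, 5, 10, 22, 24, 25, 26, 27, 28, 29, 30, 31, 33, 34, 35, 40}, so |A + A| = 19. Thus K = 19/6. For comparison, the minimum possible |A + A| over all 6-element sets is 2·6 − 1 = 11 (so min K = 11/6), attained only by arithmetic progressions.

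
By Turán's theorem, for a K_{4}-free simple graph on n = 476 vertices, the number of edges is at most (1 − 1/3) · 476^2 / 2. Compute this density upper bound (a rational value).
Turán density bound = (2/3) · 476^2/2 = 226576/3 ≈ 75525.3333

Turán's theorem: ex(n, K_{r+1}) is achieved by the complete r-partite Turán graph T(n, r) with parts as balanced as possible, and is at most (1 − 1/r) · n^2/2. For r = 3, n = 476: the density bound is (2/3) · 226576/2 = 226576/3 ≈ 75525.3333. The integer-valued extremum is e(T(476, 3)) = 75525, which is strictly less than the density bound 226576/3 since 3 ∤ 476 (the parts of T(476, 3) cannot all be equal).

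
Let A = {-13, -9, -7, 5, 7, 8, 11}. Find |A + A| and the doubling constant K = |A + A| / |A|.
K = |A + A| / |A| = 25/7

Enumerate A + A = {a + b : a, b ∈ A}. With |A| = 7, there are |A|^2 = 49 ordered sum pairs; collecting distinct values, A + A = {-26, -22, -20, -18, -16, -14, -8, -6, -5, -4, -2, -1, 0, 1, 2, 4, 10, 12, 13, 14, 15, 16, 18, 19, 22}, so |A + A| = 25. Thus K = 25/7. For comparison, the minimum possible |A + A| over all 7-element sets is 2·7 − 1 = 13 (so min K = 13/7), attained only by arithmetic progressions.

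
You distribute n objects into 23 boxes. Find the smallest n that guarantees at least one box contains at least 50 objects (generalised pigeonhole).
n = (50 − 1)·23 + 1 = 1128

By the generalised pigeonhole principle, to guarantee some box contains ≥ r objects we need more than (r − 1) · k objects total. Threshold: n = (r − 1) · k + 1. With r = 50 and k = 23: n = 49 · 23 + 1 = 1127 + 1 = 1128. For n = 1127 = 49 · 23, we can put exactly 49 objects in every box, avoiding 50 in any single one — so 1128 is tight.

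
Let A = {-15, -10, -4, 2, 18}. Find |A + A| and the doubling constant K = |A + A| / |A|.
K = |A + A| / |A| = 14/5

Enumerate A + A = {a + b : a, b ∈ A}. With |A| = 5, there are |A|^2 = 25 ordered sum pairs; collecting distinct values, A + A = {-30, -25, -20, -19, -14, -13, -8, -2, 3, 4, 8, 14, 20, 36}, so |A + A| = 14. Thus K = 14/5. For comparison, the minimum possible |A + A| over all 5-element sets is 2·5 − 1 = 9 (so min K = 9/5), attained only by arithmetic progressions.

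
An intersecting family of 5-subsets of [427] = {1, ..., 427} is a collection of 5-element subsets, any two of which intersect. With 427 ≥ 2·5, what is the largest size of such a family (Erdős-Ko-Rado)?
max |F| = C(426, 4) = 1352986650

Erdős-Ko-Rado (1961): when n ≥ 2k, max |F| = C(n−1, k−1). The bound is attained by the star {A : i ∈ A} for any fixed i ∈ [n]. Here C(427−1, 5−1) = C(426, 4) = 1352986650.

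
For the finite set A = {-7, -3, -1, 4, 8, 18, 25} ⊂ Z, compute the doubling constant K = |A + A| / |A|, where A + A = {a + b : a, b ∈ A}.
K = |A + A| / |A| = 26/7

Enumerate A + A = {a + b : a, b ∈ A}. With |A| = 7, there are |A|^2 = 49 ordered sum pairs; collecting distinct values, A + A = {-14, -10, -8, -6, -4, -3, -2, 1, 3, 5, 7, 8, 11, 12, 15, 16, 17, 18, 22, 24, 26, 29, 33, 36, 43, 50}, so |A + A| = 26. Thus K = 26/7. For comparison, the minimum possible |A + A| over all 7-element sets is 2·7 − 1 = 13 (so min K = 13/7), attained only by arithmetic progressions.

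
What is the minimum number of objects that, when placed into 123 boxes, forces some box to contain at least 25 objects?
n = (25 − 1)·123 + 1 = 2953

By the generalised pigeonhole principle, to guarantee some box contains ≥ r objects we need more than (r − 1) · k objects total. Threshold: n = (r − 1) · k + 1. With r = 25 and k = 123: n = 24 · 123 + 1 = 2952 + 1 = 2953. For n = 2952 = 24 · 123, we can put exactly 24 objects in every box, avoiding 25 in any single one — so 2953 is tight.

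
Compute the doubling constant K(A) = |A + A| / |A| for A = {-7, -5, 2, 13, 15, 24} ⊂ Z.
K = |A + A| / |A| = 18/6 = 3

Enumerate A + A = {a + b : a, b ∈ A}. With |A| = 6, there are |A|^2 = 36 ordered sum pairs; collecting distinct values, A + A = {-14, -12, -10, -5, -3, 4, 6, 8, 10, 15, 17, 19, 26, 28, 30, 37, 39, 48}, so |A + A| = 18. Thus K = 18/6 = 3. For comparison, the minimum possible |A + A| over all 6-element sets is 2·6 − 1 = 11 (so min K = 11/6), attained only by arithmetic progressions.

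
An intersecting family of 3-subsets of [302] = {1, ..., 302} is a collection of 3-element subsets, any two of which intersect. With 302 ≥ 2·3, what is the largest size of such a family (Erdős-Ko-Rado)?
max |F| = C(301, 2) = 45150

Erdős-Ko-Rado (1961): when n ≥ 2k, max |F| = C(n−1, k−1). The bound is attained by the star {A : i ∈ A} for any fixed i ∈ [n]. Here C(302−1, 3−1) = C(301, 2) = 45150.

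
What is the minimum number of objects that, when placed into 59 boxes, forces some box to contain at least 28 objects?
n = (28 − 1)·59 + 1 = 1594

By the generalised pigeonhole principle, to guarantee some box contains ≥ r objects we need more than (r − 1) · k objects total. Threshold: n = (r − 1) · k + 1. With r = 28 and k = 59: n = 27 · 59 + 1 = 1593 + 1 = 1594. For n = 1593 = 27 · 59, we can put exactly 27 objects in every box, avoiding 28 in any single one — so 1594 is tight.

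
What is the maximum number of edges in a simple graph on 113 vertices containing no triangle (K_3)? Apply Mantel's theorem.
ex(113, K_3) = ⌊113^2/4⌋ = 3192

Mantel (1907): a triangle-free graph on n vertices has at most ⌊n^2/4⌋ edges, with equality for the complete bipartite graph K_{⌊n/2⌋, ⌈n/2⌉}. For n = 113: ⌊113^2/4⌋ = ⌊12769/4⌋ = 3192. The extremal graph is K_{56, 57}, which has 56·57 = 3192 edges.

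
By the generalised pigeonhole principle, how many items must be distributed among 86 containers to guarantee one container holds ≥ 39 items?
n = (39 − 1)·86 + 1 = 3269

By the generalised pigeonhole principle, to guarantee some box contains ≥ r objects we need more than (r − 1) · k objects total. Threshold: n = (r − 1) · k + 1. With r = 39 and k = 86: n = 38 · 86 + 1 = 3268 + 1 = 3269. For n = 3268 = 38 · 86, we can put exactly 38 objects in every box, avoiding 39 in any single one — so 3269 is tight.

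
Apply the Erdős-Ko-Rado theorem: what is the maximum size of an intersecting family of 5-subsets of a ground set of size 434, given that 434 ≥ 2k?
max |F| = C(433, 4) = 1444462020

Erdős-Ko-Rado (1961): when n ≥ 2k, max |F| = C(n−1, k−1). The bound is attained by the star {A : i ∈ A} for any fixed i ∈ [n]. Here C(434−1, 5−1) = C(433, 4) = 1444462020.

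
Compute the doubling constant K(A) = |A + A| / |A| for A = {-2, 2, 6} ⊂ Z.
K = |A + A| / |A| = 5/3

Enumerate A + A = {a + b : a, b ∈ A}. With |A| = 3, there are |A|^2 = 9 ordered sum pairs; collecting distinct values, A + A = {-4, 0, 4, 8, 12}, so |A + A| = 5. Thus K = 5/3. Here |A + A| = 2|A| − 1 = 5, the minimum possible — so K = 5/3 is minimal, which holds iff A is an arithmetic progression.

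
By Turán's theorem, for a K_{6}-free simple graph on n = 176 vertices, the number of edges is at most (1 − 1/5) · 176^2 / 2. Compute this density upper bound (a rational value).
Turán density bound = (4/5) · 176^2/2 = 61952/5 ≈ 12390.4

Turán's theorem: ex(n, K_{r+1}) is achieved by the complete r-partite Turán graph T(n, r) with parts as balanced as possible, and is at most (1 − 1/r) · n^2/2. For r = 5, n = 176: the density bound is (4/5) · 30976/2 = 61952/5 ≈ 12390.4. The integer-valued extremum is e(T(176, 5)) = 12390, which is strictly less than the density bound 61952/5 since 5 ∤ 176 (the parts of T(176, 5) cannot all be equal).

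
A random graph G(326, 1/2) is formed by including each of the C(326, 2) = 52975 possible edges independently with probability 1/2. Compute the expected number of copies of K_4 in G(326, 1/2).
E[# K_4] = C(326, 4) · (1/2)^C(4, 2) = 461994975 / 2^6 = 7218671.484375

For each 4-subset S of vertices (there are C(326, 4) = 461994975 such S), let X_S = 1 if S induces a K_4 (all C(4, 2) = 6 edges present). Then P(X_S = 1) = (1/2)^6 = 1/64. By linearity of expectation, E[# K_4] = C(326, 4) · (1/2)^6 = 461994975 / 64 = 7218671.484375.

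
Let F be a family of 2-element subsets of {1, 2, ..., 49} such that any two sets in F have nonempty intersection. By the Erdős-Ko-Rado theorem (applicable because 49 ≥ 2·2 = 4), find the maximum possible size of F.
max |F| = C(48, 1) = 48

The Erdős-Ko-Rado theorem states: for n ≥ 2k, an intersecting family of k-subsets of an n-element set has size at most C(n − 1, k − 1), with equality for 'star' families {A ⊆ [n] : |A| = k, i ∈ A} (fix an element i). For n = 49, k = 2: C(48, 1) = 48.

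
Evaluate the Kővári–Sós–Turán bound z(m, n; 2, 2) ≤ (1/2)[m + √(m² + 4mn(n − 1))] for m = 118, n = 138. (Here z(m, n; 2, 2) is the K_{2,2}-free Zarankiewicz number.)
z(118, 138; 2, 2) ≤ (1/2)[118 + √(118² + 4·118·138·137)] = (1/2)[118 + √8937556] = 1553.7873

Kővári–Sós–Turán: let r_1, ..., r_118 be the row sums and z = Σ r_i the total number of 1s. Each pair of columns can share at most one row with both entries 1 (else a 2×2 all-ones block appears), so Σ_i C(r_i, 2) ≤ C(138, 2) = 9453. By convexity Σ_i C(r_i, 2) ≥ 118·C(z/118, 2) = z(z − 118)/(2·118), giving z² − 118z − 118·138·137 ≤ 0 and hence z ≤ (1/2)[118 + √(13924 + 4·2230908)] = (1/2)[118 + √8937556] ≈ (1/2)(118 + 2989.5746) = 1553.7873.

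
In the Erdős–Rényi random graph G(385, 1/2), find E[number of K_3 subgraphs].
E[# K_3] = C(385, 3) · (1/2)^C(3, 2) = 9437120 / 2^3 = 1179640

For each 3-subset S of vertices (there are C(385, 3) = 9437120 such S), let X_S = 1 if S induces a K_3 (all C(3, 2) = 3 edges present). Then P(X_S = 1) = (1/2)^3 = 1/8. By linearity of expectation, E[# K_3] = C(385, 3) · (1/2)^3 = 9437120 / 8 = 1179640.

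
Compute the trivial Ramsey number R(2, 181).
R(2, 181) = 181

R(2, k) = k for all k ≥ 2: in a 2-colouring of K_k, either some edge is red (a red K_2) or all edges are blue (a blue K_k). And K_{180} coloured all-blue has no blue K_181, so R(2, 181) > 180. Hence R(2, 181) = 181.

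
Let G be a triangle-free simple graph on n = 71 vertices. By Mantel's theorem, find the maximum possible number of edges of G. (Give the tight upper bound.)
ex(71, K_3) = ⌊71^2/4⌋ = 1260

Mantel (1907): a triangle-free graph on n vertices has at most ⌊n^2/4⌋ edges, with equality for the complete bipartite graph K_{⌊n/2⌋, ⌈n/2⌉}. For n = 71: ⌊71^2/4⌋ = ⌊5041/4⌋ = 1260. The extremal graph is K_{35, 36}, which has 35·36 = 1260 edges.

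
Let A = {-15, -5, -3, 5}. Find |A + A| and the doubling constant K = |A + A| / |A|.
K = |A + A| / |A| = 9/4

Enumerate A + A = {a + b : a, b ∈ A}. With |A| = 4, there are |A|^2 = 16 ordered sum pairs; collecting distinct values, A + A = {-30, -20, -18, -10, -8, -6, 0, 2, 10}, so |A + A| = 9. Thus K = 9/4. For comparison, the minimum possible |A + A| over all 4-element sets is 2·4 − 1 = 7 (so min K = 7/4), attained only by arithmetic progressions.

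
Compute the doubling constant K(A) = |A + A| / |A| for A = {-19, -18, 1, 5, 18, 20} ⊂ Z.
K = |A + A| / |A| = 20/6 = 10/3

Enumerate A + A = {a + b : a, b ∈ A}. With |A| = 6, there are |A|^2 = 36 ordered sum pairs; collecting distinct values, A + A = {-38, -37, -36, -18, -17, -14, -13, -1, 0, 1, 2, 6, 10, 19, 21, 23, 25, 36, 38, 40}, so |A + A| = 20. Thus K = 20/6 = 10/3. For comparison, the minimum possible |A + A| over all 6-element sets is 2·6 − 1 = 11 (so min K = 11/6), attained only by arithmetic progressions.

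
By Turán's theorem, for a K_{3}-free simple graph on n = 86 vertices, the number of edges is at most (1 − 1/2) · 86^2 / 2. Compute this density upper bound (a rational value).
Turán density bound = (1/2) · 86^2/2 = 1849

Turán's theorem: ex(n, K_{r+1}) is achieved by the complete r-partite Turán graph T(n, r) with parts as balanced as possible, and is at most (1 − 1/r) · n^2/2. For r = 2, n = 86: the density bound is (1/2) · 7396/2 = 1849. Since 2 ∣ 86, the Turán graph T(86, 2) has parts of equal size 43, and its edge count e(T(86, 2)) = 1849 attains the density bound exactly.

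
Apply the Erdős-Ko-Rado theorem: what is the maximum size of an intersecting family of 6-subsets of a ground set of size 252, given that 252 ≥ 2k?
max |F| = C(251, 5) = 7975914050

The Erdős-Ko-Rado theorem states: for n ≥ 2k, an intersecting family of k-subsets of an n-element set has size at most C(n − 1, k − 1), with equality for 'star' families {A ⊆ [n] : |A| = k, i ∈ A} (fix an element i). For n = 252, k = 6: C(251, 5) = 7975914050.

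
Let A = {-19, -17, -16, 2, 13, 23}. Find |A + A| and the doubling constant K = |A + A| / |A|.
K = |A + A| / |A| = 20/6 = 10/3

Enumerate A + A = {a + b : a, b ∈ A}. With |A| = 6, there are |A|^2 = 36 ordered sum pairs; collecting distinct values, A + A = {-38, -36, -35, -34, -33, -32, -17, -15, -14, -6, -4, -3, 4, 6, 7, 15, 25, 26, 36, 46}, so |A + A| = 20. Thus K = 20/6 = 10/3. For comparison, the minimum possible |A + A| over all 6-element sets is 2·6 − 1 = 11 (so min K = 11/6), attained only by arithmetic progressions.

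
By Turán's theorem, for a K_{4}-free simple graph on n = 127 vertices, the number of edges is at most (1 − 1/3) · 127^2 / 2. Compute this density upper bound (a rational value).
Turán density bound = (2/3) · 127^2/2 = 16129/3 ≈ 5376.3333

Turán's theorem: ex(n, K_{r+1}) is achieved by the complete r-partite Turán graph T(n, r) with parts as balanced as possible, and is at most (1 − 1/r) · n^2/2. For r = 3, n = 127: the density bound is (2/3) · 16129/2 = 16129/3 ≈ 5376.3333. The integer-valued extremum is e(T(127, 3)) = 5376, which is strictly less than the density bound 16129/3 since 3 ∤ 127 (the parts of T(127, 3) cannot all be equal).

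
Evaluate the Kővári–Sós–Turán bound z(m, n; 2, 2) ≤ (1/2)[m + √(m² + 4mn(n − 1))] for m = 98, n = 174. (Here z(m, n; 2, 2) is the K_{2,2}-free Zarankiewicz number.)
z(98, 174; 2, 2) ≤ (1/2)[98 + √(98² + 4·98·174·173)] = (1/2)[98 + √11809588] = 1767.2541

Kővári–Sós–Turán: let r_1, ..., r_98 be the row sums and z = Σ r_i the total number of 1s. Each pair of columns can share at most one row with both entries 1 (else a 2×2 all-ones block appears), so Σ_i C(r_i, 2) ≤ C(174, 2) = 15051. By convexity Σ_i C(r_i, 2) ≥ 98·C(z/98, 2) = z(z − 98)/(2·98), giving z² − 98z − 98·174·173 ≤ 0 and hence z ≤ (1/2)[98 + √(9604 + 4·2949996)] = (1/2)[98 + √11809588] ≈ (1/2)(98 + 3436.5081) = 1767.2541.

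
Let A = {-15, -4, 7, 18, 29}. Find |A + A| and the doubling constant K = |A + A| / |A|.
K = |A + A| / |A| = 9/5

Enumerate A + A = {a + b : a, b ∈ A}. With |A| = 5, there are |A|^2 = 25 ordered sum pairs; collecting distinct values, A + A = {-30, -19, -8, 3, 14, 25, 36, 47, 58}, so |A + A| = 9. Thus K = 9/5. Here |A + A| = 2|A| − 1 = 9, the minimum possible — so K = 9/5 is minimal, which holds iff A is an arithmetic progression.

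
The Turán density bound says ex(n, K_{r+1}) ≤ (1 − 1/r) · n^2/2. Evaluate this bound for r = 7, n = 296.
Turán density bound = (6/7) · 296^2/2 = 262848/7 ≈ 37549.7143

Turán's theorem: ex(n, K_{r+1}) is achieved by the complete r-partite Turán graph T(n, r) with parts as balanced as possible, and is at most (1 − 1/r) · n^2/2. For r = 7, n = 296: the density bound is (6/7) · 87616/2 = 262848/7 ≈ 37549.7143. The integer-valued extremum is e(T(296, 7)) = 37549, which is strictly less than the density bound 262848/7 since 7 ∤ 296 (the parts of T(296, 7) cannot all be equal).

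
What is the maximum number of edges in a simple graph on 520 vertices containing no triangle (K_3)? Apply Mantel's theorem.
ex(520, K_3) = ⌊520^2/4⌋ = 67600

Mantel (1907): a triangle-free graph on n vertices has at most ⌊n^2/4⌋ edges, with equality for the complete bipartite graph K_{⌊n/2⌋, ⌈n/2⌉}. For n = 520: ⌊520^2/4⌋ = ⌊270400/4⌋ = 67600. The extremal graph is K_{260, 260}, which has 260·260 = 67600 edges.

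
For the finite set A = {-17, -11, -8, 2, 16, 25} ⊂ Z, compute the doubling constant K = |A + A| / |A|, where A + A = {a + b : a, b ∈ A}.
K = |A + A| / |A| = 20/6 = 10/3

Enumerate A + A = {a + b : a, b ∈ A}. With |A| = 6, there are |A|^2 = 36 ordered sum pairs; collecting distinct values, A + A = {-34, -28, -25, -22, -19, -16, -15, -9, -6, -1, 4, 5, 8, 14, 17, 18, 27, 32, 41, 50}, so |A + A| = 20. Thus K = 20/6 = 10/3. For comparison, the minimum possible |A + A| over all 6-element sets is 2·6 − 1 = 11 (so min K = 11/6), attained only by arithmetic progressions.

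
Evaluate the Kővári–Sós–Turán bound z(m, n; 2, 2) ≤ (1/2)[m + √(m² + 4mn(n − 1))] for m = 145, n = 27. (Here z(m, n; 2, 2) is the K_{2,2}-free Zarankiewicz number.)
z(145, 27; 2, 2) ≤ (1/2)[145 + √(145² + 4·145·27·26)] = (1/2)[145 + √428185] = 399.6792

Kővári–Sós–Turán: let r_1, ..., r_145 be the row sums and z = Σ r_i the total number of 1s. Each pair of columns can share at most one row with both entries 1 (else a 2×2 all-ones block appears), so Σ_i C(r_i, 2) ≤ C(27, 2) = 351. By convexity Σ_i C(r_i, 2) ≥ 145·C(z/145, 2) = z(z − 145)/(2·145), giving z² − 145z − 145·27·26 ≤ 0 and hence z ≤ (1/2)[145 + √(21025 + 4·101790)] = (1/2)[145 + √428185] ≈ (1/2)(145 + 654.3585) = 399.6792.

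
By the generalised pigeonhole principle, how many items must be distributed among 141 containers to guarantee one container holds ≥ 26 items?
n = (26 − 1)·141 + 1 = 3526

By the generalised pigeonhole principle, to guarantee some box contains ≥ r objects we need more than (r − 1) · k objects total. Threshold: n = (r − 1) · k + 1. With r = 26 and k = 141: n = 25 · 141 + 1 = 3525 + 1 = 3526. For n = 3525 = 25 · 141, we can put exactly 25 objects in every box, avoiding 26 in any single one — so 3526 is tight.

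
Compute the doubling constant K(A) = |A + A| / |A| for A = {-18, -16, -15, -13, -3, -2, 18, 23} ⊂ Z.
K = |A + A| / |A| = 33/8

Enumerate A + A = {a + b : a, b ∈ A}. With |A| = 8, there are |A|^2 = 64 ordered sum pairs; collecting distinct values, A + A = {-36, -34, -33, -32, -31, -30, -29, -28, -26, -21, -20, -19, -18, -17, -16, -15, -6, -5, -4, 0, 2, 3, 5, 7, 8, 10, 15, 16, 20, 21, 36, 41, 46}, so |A + A| = 33. Thus K = 33/8. For comparison, the minimum possible |A + A| over all 8-element sets is 2·8 − 1 = 15 (so min K = 15/8), attained only by arithmetic progressions.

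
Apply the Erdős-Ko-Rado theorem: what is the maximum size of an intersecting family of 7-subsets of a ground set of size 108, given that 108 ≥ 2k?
max |F| = C(107, 6) = 1807245622

The Erdős-Ko-Rado theorem states: for n ≥ 2k, an intersecting family of k-subsets of an n-element set has size at most C(n − 1, k − 1), with equality for 'star' families {A ⊆ [n] : |A| = k, i ∈ A} (fix an element i). For n = 108, k = 7: C(107, 6) = 1807245622.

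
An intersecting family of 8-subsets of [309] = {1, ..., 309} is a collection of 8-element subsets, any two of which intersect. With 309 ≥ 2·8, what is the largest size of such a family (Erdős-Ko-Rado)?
max |F| = C(308, 7) = 48708300469488

The Erdős-Ko-Rado theorem states: for n ≥ 2k, an intersecting family of k-subsets of an n-element set has size at most C(n − 1, k − 1), with equality for 'star' families {A ⊆ [n] : |A| = k, i ∈ A} (fix an element i). For n = 309, k = 8: C(308, 7) = 48708300469488.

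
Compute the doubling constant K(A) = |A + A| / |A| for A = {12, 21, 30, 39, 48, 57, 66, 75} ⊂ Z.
K = |A + A| / |A| = 15/8

Enumerate A + A = {a + b : a, b ∈ A}. With |A| = 8, there are |A|^2 = 64 ordered sum pairs; collecting distinct values, A + A = {24, 33, 42, 51, 60, 69, 78, 87, 96, 105, 114, 123, 132, 141, 150}, so |A + A| = 15. Thus K = 15/8. Here |A + A| = 2|A| − 1 = 15, the minimum possible — so K = 15/8 is minimal, which holds iff A is an arithmetic progression.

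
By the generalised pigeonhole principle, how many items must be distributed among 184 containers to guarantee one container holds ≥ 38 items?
n = (38 − 1)·184 + 1 = 6809

By the generalised pigeonhole principle, to guarantee some box contains ≥ r objects we need more than (r − 1) · k objects total. Threshold: n = (r − 1) · k + 1. With r = 38 and k = 184: n = 37 · 184 + 1 = 6808 + 1 = 6809. For n = 6808 = 37 · 184, we can put exactly 37 objects in every box, avoiding 38 in any single one — so 6809 is tight.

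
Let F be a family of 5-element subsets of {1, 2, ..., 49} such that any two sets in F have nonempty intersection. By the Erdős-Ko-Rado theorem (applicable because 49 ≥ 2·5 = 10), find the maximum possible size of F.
max |F| = C(48, 4) = 194580

Erdős-Ko-Rado (1961): when n ≥ 2k, max |F| = C(n−1, k−1). The bound is attained by the star {A : i ∈ A} for any fixed i ∈ [n]. Here C(49−1, 5−1) = C(48, 4) = 194580.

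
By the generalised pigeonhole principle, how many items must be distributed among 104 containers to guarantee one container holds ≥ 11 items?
n = (11 − 1)·104 + 1 = 1041

By the generalised pigeonhole principle, to guarantee some box contains ≥ r objects we need more than (r − 1) · k objects total. Threshold: n = (r − 1) · k + 1. With r = 11 and k = 104: n = 10 · 104 + 1 = 1040 + 1 = 1041. For n = 1040 = 10 · 104, we can put exactly 10 objects in every box, avoiding 11 in any single one — so 1041 is tight.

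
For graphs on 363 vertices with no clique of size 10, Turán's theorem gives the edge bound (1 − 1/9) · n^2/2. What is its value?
Turán density bound = (8/9) · 363^2/2 = 58564

Turán's theorem: ex(n, K_{r+1}) is achieved by the complete r-partite Turán graph T(n, r) with parts as balanced as possible, and is at most (1 − 1/r) · n^2/2. For r = 9, n = 363: the density bound is (8/9) · 131769/2 = 58564. The integer-valued extremum is e(T(363, 9)) = 58563, which is strictly less than the density bound 58564 since 9 ∤ 363 (the parts of T(363, 9) cannot all be equal).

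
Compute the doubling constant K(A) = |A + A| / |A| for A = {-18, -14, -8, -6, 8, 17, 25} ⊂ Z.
K = |A + A| / |A| = 27/7

Enumerate A + A = {a + b : a, b ∈ A}. With |A| = 7, there are |A|^2 = 49 ordered sum pairs; collecting distinct values, A + A = {-36, -32, -28, -26, -24, -22, -20, -16, -14, -12, -10, -6, -1, 0, 2, 3, 7, 9, 11, 16, 17, 19, 25, 33, 34, 42, 50}, so |A + A| = 27. Thus K = 27/7. For comparison, the minimum possible |A + A| over all 7-element sets is 2·7 − 1 = 13 (so min K = 13/7), attained only by arithmetic progressions.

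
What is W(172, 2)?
W(172, 2) = 172 + 1 = 173

A 2-term AP is any pair of integers, so a monochromatic 2-AP exists iff some colour is used at least twice. With 172 colours, the colouring i ↦ i on {1, ..., 172} uses each colour once, avoiding any monochromatic pair, so W(172, 2) > 172. For {1, ..., 173}, pigeonhole forces two integers of the same colour, which form a monochromatic 2-AP. Hence W(172, 2) = 173.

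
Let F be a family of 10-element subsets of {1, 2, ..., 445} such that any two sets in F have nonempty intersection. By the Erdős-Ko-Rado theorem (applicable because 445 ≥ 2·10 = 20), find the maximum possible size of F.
max |F| = C(444, 9) = 1703114144259115588

The Erdős-Ko-Rado theorem states: for n ≥ 2k, an intersecting family of k-subsets of an n-element set has size at most C(n − 1, k − 1), with equality for 'star' families {A ⊆ [n] : |A| = k, i ∈ A} (fix an element i). For n = 445, k = 10: C(444, 9) = 1703114144259115588.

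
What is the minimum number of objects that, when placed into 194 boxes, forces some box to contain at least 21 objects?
n = (21 − 1)·194 + 1 = 3881

By the generalised pigeonhole principle, to guarantee some box contains ≥ r objects we need more than (r − 1) · k objects total. Threshold: n = (r − 1) · k + 1. With r = 21 and k = 194: n = 20 · 194 + 1 = 3880 + 1 = 3881. For n = 3880 = 20 · 194, we can put exactly 20 objects in every box, avoiding 21 in any single one — so 3881 is tight.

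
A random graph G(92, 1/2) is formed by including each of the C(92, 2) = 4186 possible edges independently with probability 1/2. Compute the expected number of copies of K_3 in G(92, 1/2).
E[# K_3] = C(92, 3) · (1/2)^C(3, 2) = 125580 / 2^3 = 31395/2 = 15697.5

For each 3-subset S of vertices (there are C(92, 3) = 125580 such S), let X_S = 1 if S induces a K_3 (all C(3, 2) = 3 edges present). Then P(X_S = 1) = (1/2)^3 = 1/8. By linearity of expectation, E[# K_3] = C(92, 3) · (1/2)^3 = 125580 / 8 = 31395/2 = 15697.5.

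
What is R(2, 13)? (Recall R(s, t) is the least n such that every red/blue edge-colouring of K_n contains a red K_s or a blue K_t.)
R(2, 13) = 13

R(2, k) = k for all k ≥ 2: in a 2-colouring of K_k, either some edge is red (a red K_2) or all edges are blue (a blue K_k). And K_{12} coloured all-blue has no blue K_13, so R(2, 13) > 12. Hence R(2, 13) = 13.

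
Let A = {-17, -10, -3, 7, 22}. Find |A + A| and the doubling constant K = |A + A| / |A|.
K = |A + A| / |A| = 14/5

Enumerate A + A = {a + b : a, b ∈ A}. With |A| = 5, there are |A|^2 = 25 ordered sum pairs; collecting distinct values, A + A = {-34, -27, -20, -13, -10, -6, -3, 4, 5, 12, 14, 19, 29, 44}, so |A + A| = 14. Thus K = 14/5. For comparison, the minimum possible |A + A| over all 5-element sets is 2·5 − 1 = 9 (so min K = 9/5), attained only by arithmetic progressions.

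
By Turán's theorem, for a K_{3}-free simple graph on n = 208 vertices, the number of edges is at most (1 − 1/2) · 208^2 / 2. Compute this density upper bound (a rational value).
Turán density bound = (1/2) · 208^2/2 = 10816

Turán's theorem: ex(n, K_{r+1}) is achieved by the complete r-partite Turán graph T(n, r) with parts as balanced as possible, and is at most (1 − 1/r) · n^2/2. For r = 2, n = 208: the density bound is (1/2) · 43264/2 = 10816. Since 2 ∣ 208, the Turán graph T(208, 2) has parts of equal size 104, and its edge count e(T(208, 2)) = 10816 attains the density bound exactly.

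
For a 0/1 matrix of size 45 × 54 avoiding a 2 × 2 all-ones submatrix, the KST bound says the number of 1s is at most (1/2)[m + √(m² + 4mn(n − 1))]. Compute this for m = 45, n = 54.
z(45, 54; 2, 2) ≤ (1/2)[45 + √(45² + 4·45·54·53)] = (1/2)[45 + √517185] = 382.0779

Kővári–Sós–Turán: let r_1, ..., r_45 be the row sums and z = Σ r_i the total number of 1s. Each pair of columns can share at most one row with both entries 1 (else a 2×2 all-ones block appears), so Σ_i C(r_i, 2) ≤ C(54, 2) = 1431. By convexity Σ_i C(r_i, 2) ≥ 45·C(z/45, 2) = z(z − 45)/(2·45), giving z² − 45z − 45·54·53 ≤ 0 and hence z ≤ (1/2)[45 + √(2025 + 4·128790)] = (1/2)[45 + √517185] ≈ (1/2)(45 + 719.1558) = 382.0779.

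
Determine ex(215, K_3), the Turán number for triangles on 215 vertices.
ex(215, K_3) = ⌊215^2/4⌋ = 11556

Mantel (1907): a triangle-free graph on n vertices has at most ⌊n^2/4⌋ edges, with equality for the complete bipartite graph K_{⌊n/2⌋, ⌈n/2⌉}. For n = 215: ⌊215^2/4⌋ = ⌊46225/4⌋ = 11556. The extremal graph is K_{107, 108}, which has 107·108 = 11556 edges.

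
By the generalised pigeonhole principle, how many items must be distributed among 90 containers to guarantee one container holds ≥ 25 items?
n = (25 − 1)·90 + 1 = 2161

By the generalised pigeonhole principle, to guarantee some box contains ≥ r objects we need more than (r − 1) · k objects total. Threshold: n = (r − 1) · k + 1. With r = 25 and k = 90: n = 24 · 90 + 1 = 2160 + 1 = 2161. For n = 2160 = 24 · 90, we can put exactly 24 objects in every box, avoiding 25 in any single one — so 2161 is tight.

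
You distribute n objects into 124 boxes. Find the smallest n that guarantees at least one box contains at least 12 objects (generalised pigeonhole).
n = (12 − 1)·124 + 1 = 1365

By the generalised pigeonhole principle, to guarantee some box contains ≥ r objects we need more than (r − 1) · k objects total. Threshold: n = (r − 1) · k + 1. With r = 12 and k = 124: n = 11 · 124 + 1 = 1364 + 1 = 1365. For n = 1364 = 11 · 124, we can put exactly 11 objects in every box, avoiding 12 in any single one — so 1365 is tight.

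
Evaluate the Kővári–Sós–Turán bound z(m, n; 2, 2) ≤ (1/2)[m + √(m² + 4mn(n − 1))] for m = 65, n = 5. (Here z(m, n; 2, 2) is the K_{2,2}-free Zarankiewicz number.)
z(65, 5; 2, 2) ≤ (1/2)[65 + √(65² + 4·65·5·4)] = (1/2)[65 + √9425] = 81.0412

Kővári–Sós–Turán: let r_1, ..., r_65 be the row sums and z = Σ r_i the total number of 1s. Each pair of columns can share at most one row with both entries 1 (else a 2×2 all-ones block appears), so Σ_i C(r_i, 2) ≤ C(5, 2) = 10. By convexity Σ_i C(r_i, 2) ≥ 65·C(z/65, 2) = z(z − 65)/(2·65), giving z² − 65z − 65·5·4 ≤ 0 and hence z ≤ (1/2)[65 + √(4225 + 4·1300)] = (1/2)[65 + √9425] ≈ (1/2)(65 + 97.0824) = 81.0412.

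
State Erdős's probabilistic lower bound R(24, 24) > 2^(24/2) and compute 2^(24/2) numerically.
2^(24/2) = 4096; so R(24, 24) > 4096

Colour each edge of K_n uniformly at random with red/blue. The expected number of monochromatic K_24 is C(n, 24) · 2 · 2^(−C(24,2)). If C(n, 24) · 2^(1 − C(24,2)) < 1, then with positive probability no monochromatic K_24 exists, so R(24, 24) > n. The standard estimate C(n, 24) ≤ n^24/24! shows this inequality holds whenever n ≤ 2^(24/2) (since 24! · 2^(C(24,2) − 1) > 2^(24^2/2) ≥ n^24). Hence R(24, 24) > 2^(24/2) = 4096.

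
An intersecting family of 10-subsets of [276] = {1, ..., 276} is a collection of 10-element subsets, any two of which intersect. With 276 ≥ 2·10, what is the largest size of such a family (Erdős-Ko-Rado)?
max |F| = C(275, 9) = 21716166625145850

Erdős-Ko-Rado (1961): when n ≥ 2k, max |F| = C(n−1, k−1). The bound is attained by the star {A : i ∈ A} for any fixed i ∈ [n]. Here C(276−1, 10−1) = C(275, 9) = 21716166625145850.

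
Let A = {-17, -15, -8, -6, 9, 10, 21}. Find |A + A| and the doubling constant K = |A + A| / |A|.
K = |A + A| / |A| = 26/7

Enumerate A + A = {a + b : a, b ∈ A}. With |A| = 7, there are |A|^2 = 49 ordered sum pairs; collecting distinct values, A + A = {-34, -32, -30, -25, -23, -21, -16, -14, -12, -8, -7, -6, -5, 1, 2, 3, 4, 6, 13, 15, 18, 19, 20, 30, 31, 42}, so |A + A| = 26. Thus K = 26/7. For comparison, the minimum possible |A + A| over all 7-element sets is 2·7 − 1 = 13 (so min K = 13/7), attained only by arithmetic progressions.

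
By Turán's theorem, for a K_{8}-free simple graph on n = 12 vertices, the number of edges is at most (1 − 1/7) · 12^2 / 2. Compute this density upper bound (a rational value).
Turán density bound = (6/7) · 12^2/2 = 432/7 ≈ 61.7143

Turán's theorem: ex(n, K_{r+1}) is achieved by the complete r-partite Turán graph T(n, r) with parts as balanced as possible, and is at most (1 − 1/r) · n^2/2. For r = 7, n = 12: the density bound is (6/7) · 144/2 = 432/7 ≈ 61.7143. The integer-valued extremum is e(T(12, 7)) = 61, which is strictly less than the density bound 432/7 since 7 ∤ 12 (the parts of T(12, 7) cannot all be equal).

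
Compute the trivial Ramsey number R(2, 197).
R(2, 197) = 197

R(2, k) = k for all k ≥ 2: in a 2-colouring of K_k, either some edge is red (a red K_2) or all edges are blue (a blue K_k). And K_{196} coloured all-blue has no blue K_197, so R(2, 197) > 196. Hence R(2, 197) = 197.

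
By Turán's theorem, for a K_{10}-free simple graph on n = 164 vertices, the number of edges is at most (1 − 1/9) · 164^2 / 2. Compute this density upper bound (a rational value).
Turán density bound = (8/9) · 164^2/2 = 107584/9 ≈ 11953.7778

Turán's theorem: ex(n, K_{r+1}) is achieved by the complete r-partite Turán graph T(n, r) with parts as balanced as possible, and is at most (1 − 1/r) · n^2/2. For r = 9, n = 164: the density bound is (8/9) · 26896/2 = 107584/9 ≈ 11953.7778. The integer-valued extremum is e(T(164, 9)) = 11953, which is strictly less than the density bound 107584/9 since 9 ∤ 164 (the parts of T(164, 9) cannot all be equal).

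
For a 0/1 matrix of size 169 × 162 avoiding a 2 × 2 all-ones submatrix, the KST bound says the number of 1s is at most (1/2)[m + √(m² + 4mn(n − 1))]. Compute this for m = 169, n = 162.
z(169, 162; 2, 2) ≤ (1/2)[169 + √(169² + 4·169·162·161)] = (1/2)[169 + √17659993] = 2185.6897

Kővári–Sós–Turán: let r_1, ..., r_169 be the row sums and z = Σ r_i the total number of 1s. Each pair of columns can share at most one row with both entries 1 (else a 2×2 all-ones block appears), so Σ_i C(r_i, 2) ≤ C(162, 2) = 13041. By convexity Σ_i C(r_i, 2) ≥ 169·C(z/169, 2) = z(z − 169)/(2·169), giving z² − 169z − 169·162·161 ≤ 0 and hence z ≤ (1/2)[169 + √(28561 + 4·4407858)] = (1/2)[169 + √17659993] ≈ (1/2)(169 + 4202.3794) = 2185.6897.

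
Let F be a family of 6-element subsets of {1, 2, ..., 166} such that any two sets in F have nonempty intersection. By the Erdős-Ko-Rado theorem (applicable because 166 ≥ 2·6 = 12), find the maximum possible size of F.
max |F| = C(165, 5) = 958683033

The Erdős-Ko-Rado theorem states: for n ≥ 2k, an intersecting family of k-subsets of an n-element set has size at most C(n − 1, k − 1), with equality for 'star' families {A ⊆ [n] : |A| = k, i ∈ A} (fix an element i). For n = 166, k = 6: C(165, 5) = 958683033.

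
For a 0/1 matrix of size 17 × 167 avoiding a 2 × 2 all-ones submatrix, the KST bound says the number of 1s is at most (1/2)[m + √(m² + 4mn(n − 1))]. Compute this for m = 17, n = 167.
z(17, 167; 2, 2) ≤ (1/2)[17 + √(17² + 4·17·167·166)] = (1/2)[17 + √1885385] = 695.0466

Kővári–Sós–Turán: let r_1, ..., r_17 be the row sums and z = Σ r_i the total number of 1s. Each pair of columns can share at most one row with both entries 1 (else a 2×2 all-ones block appears), so Σ_i C(r_i, 2) ≤ C(167, 2) = 13861. By convexity Σ_i C(r_i, 2) ≥ 17·C(z/17, 2) = z(z − 17)/(2·17), giving z² − 17z − 17·167·166 ≤ 0 and hence z ≤ (1/2)[17 + √(289 + 4·471274)] = (1/2)[17 + √1885385] ≈ (1/2)(17 + 1373.0932) = 695.0466.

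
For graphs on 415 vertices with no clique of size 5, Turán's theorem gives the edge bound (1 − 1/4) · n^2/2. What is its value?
Turán density bound = (3/4) · 415^2/2 = 516675/8 ≈ 64584.375

Turán's theorem: ex(n, K_{r+1}) is achieved by the complete r-partite Turán graph T(n, r) with parts as balanced as possible, and is at most (1 − 1/r) · n^2/2. For r = 4, n = 415: the density bound is (3/4) · 172225/2 = 516675/8 ≈ 64584.375. The integer-valued extremum is e(T(415, 4)) = 64584, which is strictly less than the density bound 516675/8 since 4 ∤ 415 (the parts of T(415, 4) cannot all be equal).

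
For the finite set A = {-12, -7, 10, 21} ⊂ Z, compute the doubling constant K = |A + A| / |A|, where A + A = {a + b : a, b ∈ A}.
K = |A + A| / |A| = 10/4 = 5/2

Enumerate A + A = {a + b : a, b ∈ A}. With |A| = 4, there are |A|^2 = 16 ordered sum pairs; collecting distinct values, A + A = {-24, -19, -14, -2, 3, 9, 14, 20, 31, 42}, so |A + A| = 10. Thus K = 10/4 = 5/2. For comparison, the minimum possible |A + A| over all 4-element sets is 2·4 − 1 = 7 (so min K = 7/4), attained only by arithmetic progressions.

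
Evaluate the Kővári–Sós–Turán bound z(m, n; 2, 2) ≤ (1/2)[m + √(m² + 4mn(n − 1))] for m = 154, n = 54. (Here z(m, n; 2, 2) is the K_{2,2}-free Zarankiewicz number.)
z(154, 54; 2, 2) ≤ (1/2)[154 + √(154² + 4·154·54·53)] = (1/2)[154 + √1786708] = 745.339

Kővári–Sós–Turán: let r_1, ..., r_154 be the row sums and z = Σ r_i the total number of 1s. Each pair of columns can share at most one row with both entries 1 (else a 2×2 all-ones block appears), so Σ_i C(r_i, 2) ≤ C(54, 2) = 1431. By convexity Σ_i C(r_i, 2) ≥ 154·C(z/154, 2) = z(z − 154)/(2·154), giving z² − 154z − 154·54·53 ≤ 0 and hence z ≤ (1/2)[154 + √(23716 + 4·440748)] = (1/2)[154 + √1786708] ≈ (1/2)(154 + 1336.678) = 745.339.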